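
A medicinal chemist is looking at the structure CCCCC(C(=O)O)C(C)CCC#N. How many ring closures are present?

In SMILES, each pair of matching ring-closure digits denotes one ring-closing bond; the number of such bonds equals the number of independent rings.
Ring-closure bonds here: 0.

0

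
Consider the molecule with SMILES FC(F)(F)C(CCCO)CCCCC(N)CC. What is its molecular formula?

Walk through each heavy atom and fill implicit hydrogens from standard valence (C 4, N 3, O 2, S 2, halogen 1):
  atom 1: F (halogen, monovalent) → 0 H
  atom 2: C, bond orders sum to 4 (valence 4) → 0 H
  atom 3: F (halogen, monovalent) → 0 H
  atom 4: F (halogen, monovalent) → 0 H
  atom 5: C, bond orders sum to 3 (valence 4) → 1 H
  atom 6: C, bond orders sum to 2 (valence 4) → 2 H
  atom 7: C, bond orders sum to 2 (valence 4) → 2 H
  atom 8: C, bond orders sum to 2 (valence 4) → 2 H
  atom 9: O, bond orders sum to 1 (valence 2) → 1 H
  atom 10: C, bond orders sum to 2 (valence 4) → 2 H
  atom 11: C, bond orders sum to 2 (valence 4) → 2 H
  atom 12: C, bond orders sum to 2 (valence 4) → 2 H
  atom 13: C, bond orders sum to 2 (valence 4) → 2 H
  atom 14: C, bond orders sum to 3 (valence 4) → 1 H
  atom 15: N, bond orders sum to 1 (valence 3) → 2 H
  atom 16: C, bond orders sum to 2 (valence 4) → 2 H
  atom 17: C, bond orders sum to 1 (valence 4) → 3 H
Totals → C:12, H:24, F:3, N:1, O:1.
In Hill order: C12H24F3NO.

C12H24F3NO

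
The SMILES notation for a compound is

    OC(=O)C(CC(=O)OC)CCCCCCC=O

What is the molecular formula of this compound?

C12H20O5

Walk through each heavy atom and fill implicit hydrogens from standard valence (C 4, N 3, O 2, S 2, halogen 1):
  atom 1: O, bond orders sum to 1 (valence 2) → 1 H
  atom 2: C, bond orders sum to 4 (valence 4) → 0 H
  atom 3: O, bond orders sum to 2 (valence 2) → 0 H
  atom 4: C, bond orders sum to 3 (valence 4) → 1 H
  atom 5: C, bond orders sum to 2 (valence 4) → 2 H
  atom 6: C, bond orders sum to 4 (valence 4) → 0 H
  atom 7: O, bond orders sum to 2 (valence 2) → 0 H
  atom 8: O, bond orders sum to 2 (valence 2) → 0 H
  atom 9: C, bond orders sum to 1 (valence 4) → 3 H
  atom 10: C, bond orders sum to 2 (valence 4) → 2 H
  atom 11: C, bond orders sum to 2 (valence 4) → 2 H
  atom 12: C, bond orders sum to 2 (valence 4) → 2 H
  atom 13: C, bond orders sum to 2 (valence 4) → 2 H
  atom 14: C, bond orders sum to 2 (valence 4) → 2 H
  atom 15: C, bond orders sum to 2 (valence 4) → 2 H
  atom 16: C, bond orders sum to 3 (valence 4) → 1 H
  atom 17: O, bond orders sum to 2 (valence 2) → 0 H
Totals → C:12, H:20, O:5.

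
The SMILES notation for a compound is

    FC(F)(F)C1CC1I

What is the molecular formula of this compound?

C4H4F3I

Walk through each heavy atom and fill implicit hydrogens from standard valence (C 4, N 3, O 2, S 2, halogen 1):
  atom 1: F (halogen, monovalent) → 0 H
  atom 2: C, bond orders sum to 4 (valence 4) → 0 H
  atom 3: F (halogen, monovalent) → 0 H
  atom 4: F (halogen, monovalent) → 0 H
  atom 5: C, bond orders sum to 3 (valence 4) → 1 H
  atom 6: C, bond orders sum to 2 (valence 4) → 2 H
  atom 7: C, bond orders sum to 3 (valence 4) → 1 H
  atom 8: I (halogen, monovalent) → 0 H
Totals → C:4, H:4, F:3, I:1.
In Hill order: C4H4F3I.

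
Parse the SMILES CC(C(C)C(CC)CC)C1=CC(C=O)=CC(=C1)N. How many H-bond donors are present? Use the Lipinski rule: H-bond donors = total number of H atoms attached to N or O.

Donors: find every N or O and count the H atoms it carries.
  atom 14 (O): bond orders sum to 2 → 0 H
  atom 18 (N): bond orders sum to 1 → 2 H
Lipinski HBD = 2.

2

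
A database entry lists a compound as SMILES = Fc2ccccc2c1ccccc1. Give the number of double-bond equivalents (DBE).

8

Molecular formula: C12H9F.
DoU = (2C + 2 + N − H − X) / 2, where X is the halogen count and O/S are ignored.
    = (2·12 + 2 + 0 − 9 − 1) / 2 = 16 / 2 = 8.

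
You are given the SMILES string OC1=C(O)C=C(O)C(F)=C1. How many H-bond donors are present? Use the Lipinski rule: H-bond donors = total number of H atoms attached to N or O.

3

Donors: find every N or O and count the H atoms it carries.
  atom 1 (O): bond orders sum to 1 → 1 H
  atom 4 (O): bond orders sum to 1 → 1 H
  atom 7 (O): bond orders sum to 1 → 1 H
Lipinski HBD = 3.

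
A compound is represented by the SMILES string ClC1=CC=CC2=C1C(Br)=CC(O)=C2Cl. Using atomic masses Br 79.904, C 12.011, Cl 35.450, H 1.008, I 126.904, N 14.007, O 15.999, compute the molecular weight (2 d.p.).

First, the molecular formula is C10H5BrCl2O (counting implicit H from valence).
  Br: 1 × 79.904 = 79.904
  C: 10 × 12.011 = 120.110
  Cl: 2 × 35.450 = 70.900
  H: 5 × 1.008 = 5.040
  O: 1 × 15.999 = 15.999
Sum: 1×79.904 + 10×12.011 + 2×35.450 + 5×1.008 + 1×15.999 = 291.953 → 291.95 g/mol.

291.95 g/mol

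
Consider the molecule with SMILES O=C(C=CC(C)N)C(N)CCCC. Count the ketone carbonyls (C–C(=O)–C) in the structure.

1

The ketone motif appears at heavy-atom position 2 in the SMILES.
Other groups present: 1 alkene, 2 primary amine.
Ketone count: 1.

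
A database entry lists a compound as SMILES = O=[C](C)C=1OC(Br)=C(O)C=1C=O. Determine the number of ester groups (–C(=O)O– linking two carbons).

0

Scan the SMILES for the ester motif — none present.
Groups that are present: 1 aldehyde, 1 hydroxyl, 1 ketone.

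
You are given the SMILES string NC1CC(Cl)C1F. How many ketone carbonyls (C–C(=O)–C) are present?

0

Scan the SMILES for the ketone motif — none present.
Groups that are present: 1 primary amine.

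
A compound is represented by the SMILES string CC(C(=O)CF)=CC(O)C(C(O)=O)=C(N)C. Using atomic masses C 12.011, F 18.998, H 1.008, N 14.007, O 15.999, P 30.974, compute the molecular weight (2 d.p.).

231.22 g/mol

First, the molecular formula is C10H14FNO4 (counting implicit H from valence).
  C: 10 × 12.011 = 120.110
  F: 1 × 18.998 = 18.998
  H: 14 × 1.008 = 14.112
  N: 1 × 14.007 = 14.007
  O: 4 × 15.999 = 63.996
Sum: 10×12.011 + 1×18.998 + 14×1.008 + 1×14.007 + 4×15.999 = 231.223 → 231.22 g/mol.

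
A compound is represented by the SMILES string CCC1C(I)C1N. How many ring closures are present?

1

In SMILES, each pair of matching ring-closure digits denotes one ring-closing bond; the number of such bonds equals the number of independent rings.
Ring-closure bonds here: 1.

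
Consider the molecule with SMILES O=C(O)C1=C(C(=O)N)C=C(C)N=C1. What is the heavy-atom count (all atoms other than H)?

13

Every atom symbol written in the SMILES (organic subset) is one heavy atom; implicit H are not written.
Heavy atoms by element → C:8, N:2, O:3.
Total: 13.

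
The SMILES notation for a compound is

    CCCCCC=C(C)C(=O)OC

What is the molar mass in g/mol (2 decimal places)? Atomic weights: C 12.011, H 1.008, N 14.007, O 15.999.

First, the molecular formula is C10H18O2 (counting implicit H from valence).
  C: 10 × 12.011 = 120.110
  H: 18 × 1.008 = 18.144
  O: 2 × 15.999 = 31.998
Sum: 10×12.011 + 18×1.008 + 2×15.999 = 170.252 → 170.25 g/mol.

170.25 g/mol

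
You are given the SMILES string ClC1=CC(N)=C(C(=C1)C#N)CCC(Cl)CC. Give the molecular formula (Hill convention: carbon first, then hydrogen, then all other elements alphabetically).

Walk through each heavy atom and fill implicit hydrogens from standard valence (C 4, N 3, O 2, S 2, halogen 1):
  atom 1: Cl (halogen, monovalent) → 0 H
  atom 2: C, bond orders sum to 4 (valence 4) → 0 H
  atom 3: C, bond orders sum to 3 (valence 4) → 1 H
  atom 4: C, bond orders sum to 4 (valence 4) → 0 H
  atom 5: N, bond orders sum to 1 (valence 3) → 2 H
  atom 6: C, bond orders sum to 4 (valence 4) → 0 H
  atom 7: C, bond orders sum to 4 (valence 4) → 0 H
  atom 8: C, bond orders sum to 3 (valence 4) → 1 H
  atom 9: C, bond orders sum to 4 (valence 4) → 0 H
  atom 10: N, bond orders sum to 3 (valence 3) → 0 H
  atom 11: C, bond orders sum to 2 (valence 4) → 2 H
  atom 12: C, bond orders sum to 2 (valence 4) → 2 H
  atom 13: C, bond orders sum to 3 (valence 4) → 1 H
  atom 14: Cl (halogen, monovalent) → 0 H
  atom 15: C, bond orders sum to 2 (valence 4) → 2 H
  atom 16: C, bond orders sum to 1 (valence 4) → 3 H
Totals → C:12, H:14, Cl:2, N:2.

C12H14Cl2N2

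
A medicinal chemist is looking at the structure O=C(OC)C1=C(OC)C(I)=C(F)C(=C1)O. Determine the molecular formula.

C9H8FIO4

Walk through each heavy atom and fill implicit hydrogens from standard valence (C 4, N 3, O 2, S 2, halogen 1):
  atom 1: O, bond orders sum to 2 (valence 2) → 0 H
  atom 2: C, bond orders sum to 4 (valence 4) → 0 H
  atom 3: O, bond orders sum to 2 (valence 2) → 0 H
  atom 4: C, bond orders sum to 1 (valence 4) → 3 H
  atom 5: C, bond orders sum to 4 (valence 4) → 0 H
  atom 6: C, bond orders sum to 4 (valence 4) → 0 H
  atom 7: O, bond orders sum to 2 (valence 2) → 0 H
  atom 8: C, bond orders sum to 1 (valence 4) → 3 H
  atom 9: C, bond orders sum to 4 (valence 4) → 0 H
  atom 10: I (halogen, monovalent) → 0 H
  atom 11: C, bond orders sum to 4 (valence 4) → 0 H
  atom 12: F (halogen, monovalent) → 0 H
  atom 13: C, bond orders sum to 4 (valence 4) → 0 H
  atom 14: C, bond orders sum to 3 (valence 4) → 1 H
  atom 15: O, bond orders sum to 1 (valence 2) → 1 H
Totals → C:9, H:8, F:1, I:1, O:4.
In Hill order: C9H8FIO4.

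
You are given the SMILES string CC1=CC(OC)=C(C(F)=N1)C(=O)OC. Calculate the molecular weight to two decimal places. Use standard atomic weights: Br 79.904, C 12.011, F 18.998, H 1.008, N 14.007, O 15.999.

199.18 g/mol

First, the molecular formula is C9H10FNO3 (counting implicit H from valence).
  C: 9 × 12.011 = 108.099
  F: 1 × 18.998 = 18.998
  H: 10 × 1.008 = 10.080
  N: 1 × 14.007 = 14.007
  O: 3 × 15.999 = 47.997
Sum: 9×12.011 + 1×18.998 + 10×1.008 + 1×14.007 + 3×15.999 = 199.181 → 199.18 g/mol.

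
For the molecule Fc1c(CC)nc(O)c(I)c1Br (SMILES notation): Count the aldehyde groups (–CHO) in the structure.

Scan the SMILES for the aldehyde motif — none present.
Groups that are present: 1 hydroxyl.

0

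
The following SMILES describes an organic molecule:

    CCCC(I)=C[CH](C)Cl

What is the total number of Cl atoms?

Scan the SMILES for Cl atoms (remember two-letter symbols like Cl and Br are single atoms).
Chlorine count: 1.

1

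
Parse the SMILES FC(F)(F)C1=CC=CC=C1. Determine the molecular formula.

Walk through each heavy atom and fill implicit hydrogens from standard valence (C 4, N 3, O 2, S 2, halogen 1):
  atom 1: F (halogen, monovalent) → 0 H
  atom 2: C, bond orders sum to 4 (valence 4) → 0 H
  atom 3: F (halogen, monovalent) → 0 H
  atom 4: F (halogen, monovalent) → 0 H
  atom 5: C, bond orders sum to 4 (valence 4) → 0 H
  atom 6: C, bond orders sum to 3 (valence 4) → 1 H
  atom 7: C, bond orders sum to 3 (valence 4) → 1 H
  atom 8: C, bond orders sum to 3 (valence 4) → 1 H
  atom 9: C, bond orders sum to 3 (valence 4) → 1 H
  atom 10: C, bond orders sum to 3 (valence 4) → 1 H
Totals → C:7, H:5, F:3.

C7H5F3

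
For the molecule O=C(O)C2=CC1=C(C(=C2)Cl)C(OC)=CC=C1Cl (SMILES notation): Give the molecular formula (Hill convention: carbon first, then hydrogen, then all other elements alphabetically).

C12H8Cl2O3

Walk through each heavy atom and fill implicit hydrogens from standard valence (C 4, N 3, O 2, S 2, halogen 1):
  atom 1: O, bond orders sum to 2 (valence 2) → 0 H
  atom 2: C, bond orders sum to 4 (valence 4) → 0 H
  atom 3: O, bond orders sum to 1 (valence 2) → 1 H
  atom 4: C, bond orders sum to 4 (valence 4) → 0 H
  atom 5: C, bond orders sum to 3 (valence 4) → 1 H
  atom 6: C, bond orders sum to 4 (valence 4) → 0 H
  atom 7: C, bond orders sum to 4 (valence 4) → 0 H
  atom 8: C, bond orders sum to 4 (valence 4) → 0 H
  atom 9: C, bond orders sum to 3 (valence 4) → 1 H
  atom 10: Cl (halogen, monovalent) → 0 H
  atom 11: C, bond orders sum to 4 (valence 4) → 0 H
  atom 12: O, bond orders sum to 2 (valence 2) → 0 H
  atom 13: C, bond orders sum to 1 (valence 4) → 3 H
  atom 14: C, bond orders sum to 3 (valence 4) → 1 H
  atom 15: C, bond orders sum to 3 (valence 4) → 1 H
  atom 16: C, bond orders sum to 4 (valence 4) → 0 H
  atom 17: Cl (halogen, monovalent) → 0 H
Totals → C:12, H:8, Cl:2, O:3.
In Hill order: C12H8Cl2O3.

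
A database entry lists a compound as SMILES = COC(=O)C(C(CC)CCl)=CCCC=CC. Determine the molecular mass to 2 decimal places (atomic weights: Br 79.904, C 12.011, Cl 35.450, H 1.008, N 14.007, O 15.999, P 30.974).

First, the molecular formula is C13H21ClO2 (counting implicit H from valence).
  C: 13 × 12.011 = 156.143
  Cl: 1 × 35.450 = 35.450
  H: 21 × 1.008 = 21.168
  O: 2 × 15.999 = 31.998
Sum: 13×12.011 + 1×35.450 + 21×1.008 + 2×15.999 = 244.759 → 244.76 g/mol.

244.76 g/mol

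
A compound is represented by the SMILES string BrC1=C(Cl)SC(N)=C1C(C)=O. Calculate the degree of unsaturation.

4

Molecular formula: C6H5BrClNOS.
DoU = (2C + 2 + N − H − X) / 2, where X is the halogen count and O/S are ignored.
    = (2·6 + 2 + 1 − 5 − 2) / 2 = 8 / 2 = 4.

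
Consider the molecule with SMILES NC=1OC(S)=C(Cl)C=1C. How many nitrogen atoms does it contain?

1

Scan the SMILES for N atoms (remember two-letter symbols like Cl and Br are single atoms).
Nitrogen count: 1.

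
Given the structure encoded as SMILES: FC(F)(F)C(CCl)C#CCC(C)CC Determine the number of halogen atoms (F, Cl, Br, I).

Halogen atoms appear at heavy-atom positions 1, 3, 4, 7 (1×Cl, 3×F).
Other groups present: 1 alkyne.
Halogen count: 4.

4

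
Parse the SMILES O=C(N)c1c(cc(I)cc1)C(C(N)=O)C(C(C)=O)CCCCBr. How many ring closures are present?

1

In SMILES, each pair of matching ring-closure digits denotes one ring-closing bond; the number of such bonds equals the number of independent rings.
Ring-closure bonds here: 1.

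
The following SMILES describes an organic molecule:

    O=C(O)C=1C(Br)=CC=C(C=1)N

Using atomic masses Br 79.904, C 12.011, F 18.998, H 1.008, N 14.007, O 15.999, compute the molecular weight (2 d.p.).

216.03 g/mol

First, the molecular formula is C7H6BrNO2 (counting implicit H from valence).
  Br: 1 × 79.904 = 79.904
  C: 7 × 12.011 = 84.077
  H: 6 × 1.008 = 6.048
  N: 1 × 14.007 = 14.007
  O: 2 × 15.999 = 31.998
Sum: 1×79.904 + 7×12.011 + 6×1.008 + 1×14.007 + 2×15.999 = 216.034 → 216.03 g/mol.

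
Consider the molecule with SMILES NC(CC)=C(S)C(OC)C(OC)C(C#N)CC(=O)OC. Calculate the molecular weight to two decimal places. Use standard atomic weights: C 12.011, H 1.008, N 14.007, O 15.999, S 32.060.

First, the molecular formula is C13H22N2O4S (counting implicit H from valence).
  C: 13 × 12.011 = 156.143
  H: 22 × 1.008 = 22.176
  N: 2 × 14.007 = 28.014
  O: 4 × 15.999 = 63.996
  S: 1 × 32.060 = 32.060
Sum: 13×12.011 + 22×1.008 + 2×14.007 + 4×15.999 + 1×32.060 = 302.389 → 302.39 g/mol.

302.39 g/mol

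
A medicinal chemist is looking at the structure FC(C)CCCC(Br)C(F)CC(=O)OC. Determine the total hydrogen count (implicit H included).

17

Walk through each heavy atom and fill implicit hydrogens from standard valence (C 4, N 3, O 2, S 2, halogen 1):
  atom 1: F (halogen, monovalent) → 0 H
  atom 2: C, bond orders sum to 3 (valence 4) → 1 H
  atom 3: C, bond orders sum to 1 (valence 4) → 3 H
  atom 4: C, bond orders sum to 2 (valence 4) → 2 H
  atom 5: C, bond orders sum to 2 (valence 4) → 2 H
  atom 6: C, bond orders sum to 2 (valence 4) → 2 H
  atom 7: C, bond orders sum to 3 (valence 4) → 1 H
  atom 8: Br (halogen, monovalent) → 0 H
  atom 9: C, bond orders sum to 3 (valence 4) → 1 H
  atom 10: F (halogen, monovalent) → 0 H
  atom 11: C, bond orders sum to 2 (valence 4) → 2 H
  atom 12: C, bond orders sum to 4 (valence 4) → 0 H
  atom 13: O, bond orders sum to 2 (valence 2) → 0 H
  atom 14: O, bond orders sum to 2 (valence 2) → 0 H
  atom 15: C, bond orders sum to 1 (valence 4) → 3 H
Total hydrogens: 17.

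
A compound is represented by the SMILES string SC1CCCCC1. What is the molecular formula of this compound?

C6H12S

Walk through each heavy atom and fill implicit hydrogens from standard valence (C 4, N 3, O 2, S 2, halogen 1):
  atom 1: S, bond orders sum to 1 (valence 2) → 1 H
  atom 2: C, bond orders sum to 3 (valence 4) → 1 H
  atom 3: C, bond orders sum to 2 (valence 4) → 2 H
  atom 4: C, bond orders sum to 2 (valence 4) → 2 H
  atom 5: C, bond orders sum to 2 (valence 4) → 2 H
  atom 6: C, bond orders sum to 2 (valence 4) → 2 H
  atom 7: C, bond orders sum to 2 (valence 4) → 2 H
Totals → C:6, H:12, S:1.
In Hill order: C6H12S.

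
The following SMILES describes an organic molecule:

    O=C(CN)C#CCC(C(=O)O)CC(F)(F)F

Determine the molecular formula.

C9H10F3NO3

Walk through each heavy atom and fill implicit hydrogens from standard valence (C 4, N 3, O 2, S 2, halogen 1):
  atom 1: O, bond orders sum to 2 (valence 2) → 0 H
  atom 2: C, bond orders sum to 4 (valence 4) → 0 H
  atom 3: C, bond orders sum to 2 (valence 4) → 2 H
  atom 4: N, bond orders sum to 1 (valence 3) → 2 H
  atom 5: C, bond orders sum to 4 (valence 4) → 0 H
  atom 6: C, bond orders sum to 4 (valence 4) → 0 H
  atom 7: C, bond orders sum to 2 (valence 4) → 2 H
  atom 8: C, bond orders sum to 3 (valence 4) → 1 H
  atom 9: C, bond orders sum to 4 (valence 4) → 0 H
  atom 10: O, bond orders sum to 2 (valence 2) → 0 H
  atom 11: O, bond orders sum to 1 (valence 2) → 1 H
  atom 12: C, bond orders sum to 2 (valence 4) → 2 H
  atom 13: C, bond orders sum to 4 (valence 4) → 0 H
  atom 14: F (halogen, monovalent) → 0 H
  atom 15: F (halogen, monovalent) → 0 H
  atom 16: F (halogen, monovalent) → 0 H
Totals → C:9, H:10, F:3, N:1, O:3.
In Hill order: C9H10F3NO3.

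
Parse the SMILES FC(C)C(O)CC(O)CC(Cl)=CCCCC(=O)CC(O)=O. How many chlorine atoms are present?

1

Scan the SMILES for Cl atoms (remember two-letter symbols like Cl and Br are single atoms).
Chlorine count: 1.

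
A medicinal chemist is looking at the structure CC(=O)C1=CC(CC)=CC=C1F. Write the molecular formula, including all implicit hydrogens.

C10H11FO

Walk through each heavy atom and fill implicit hydrogens from standard valence (C 4, N 3, O 2, S 2, halogen 1):
  atom 1: C, bond orders sum to 1 (valence 4) → 3 H
  atom 2: C, bond orders sum to 4 (valence 4) → 0 H
  atom 3: O, bond orders sum to 2 (valence 2) → 0 H
  atom 4: C, bond orders sum to 4 (valence 4) → 0 H
  atom 5: C, bond orders sum to 3 (valence 4) → 1 H
  atom 6: C, bond orders sum to 4 (valence 4) → 0 H
  atom 7: C, bond orders sum to 2 (valence 4) → 2 H
  atom 8: C, bond orders sum to 1 (valence 4) → 3 H
  atom 9: C, bond orders sum to 3 (valence 4) → 1 H
  atom 10: C, bond orders sum to 3 (valence 4) → 1 H
  atom 11: C, bond orders sum to 4 (valence 4) → 0 H
  atom 12: F (halogen, monovalent) → 0 H
Totals → C:10, H:11, F:1, O:1.
In Hill order: C10H11FO.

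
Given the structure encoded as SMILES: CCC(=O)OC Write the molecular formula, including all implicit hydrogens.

C4H8O2

Walk through each heavy atom and fill implicit hydrogens from standard valence (C 4, N 3, O 2, S 2, halogen 1):
  atom 1: C, bond orders sum to 1 (valence 4) → 3 H
  atom 2: C, bond orders sum to 2 (valence 4) → 2 H
  atom 3: C, bond orders sum to 4 (valence 4) → 0 H
  atom 4: O, bond orders sum to 2 (valence 2) → 0 H
  atom 5: O, bond orders sum to 2 (valence 2) → 0 H
  atom 6: C, bond orders sum to 1 (valence 4) → 3 H
Totals → C:4, H:8, O:2.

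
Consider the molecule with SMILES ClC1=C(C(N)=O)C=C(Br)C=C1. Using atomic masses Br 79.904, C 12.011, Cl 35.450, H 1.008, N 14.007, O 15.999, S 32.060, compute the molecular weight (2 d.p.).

234.48 g/mol

First, the molecular formula is C7H5BrClNO (counting implicit H from valence).
  Br: 1 × 79.904 = 79.904
  C: 7 × 12.011 = 84.077
  Cl: 1 × 35.450 = 35.450
  H: 5 × 1.008 = 5.040
  N: 1 × 14.007 = 14.007
  O: 1 × 15.999 = 15.999
Sum: 1×79.904 + 7×12.011 + 1×35.450 + 5×1.008 + 1×14.007 + 1×15.999 = 234.477 → 234.48 g/mol.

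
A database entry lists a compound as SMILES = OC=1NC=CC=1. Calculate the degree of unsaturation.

3

Degree of unsaturation = (number of rings) + (number of π bonds).
Ring closures in the SMILES: 1.
π bonds: 2 double bonds (each 1 DoU) → 2 DoU from unsaturation.
Total DoU = 1 + 2 = 3.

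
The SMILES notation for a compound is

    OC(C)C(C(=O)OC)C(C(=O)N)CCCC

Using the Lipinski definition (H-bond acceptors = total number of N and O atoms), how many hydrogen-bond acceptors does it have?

N atoms: 1; O atoms: 4.
Lipinski HBA = 1 + 4 = 5.

5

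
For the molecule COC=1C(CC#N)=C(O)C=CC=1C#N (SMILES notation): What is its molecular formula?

C10H8N2O2

Walk through each heavy atom and fill implicit hydrogens from standard valence (C 4, N 3, O 2, S 2, halogen 1):
  atom 1: C, bond orders sum to 1 (valence 4) → 3 H
  atom 2: O, bond orders sum to 2 (valence 2) → 0 H
  atom 3: C, bond orders sum to 4 (valence 4) → 0 H
  atom 4: C, bond orders sum to 4 (valence 4) → 0 H
  atom 5: C, bond orders sum to 2 (valence 4) → 2 H
  atom 6: C, bond orders sum to 4 (valence 4) → 0 H
  atom 7: N, bond orders sum to 3 (valence 3) → 0 H
  atom 8: C, bond orders sum to 4 (valence 4) → 0 H
  atom 9: O, bond orders sum to 1 (valence 2) → 1 H
  atom 10: C, bond orders sum to 3 (valence 4) → 1 H
  atom 11: C, bond orders sum to 3 (valence 4) → 1 H
  atom 12: C, bond orders sum to 4 (valence 4) → 0 H
  atom 13: C, bond orders sum to 4 (valence 4) → 0 H
  atom 14: N, bond orders sum to 3 (valence 3) → 0 H
Totals → C:10, H:8, N:2, O:2.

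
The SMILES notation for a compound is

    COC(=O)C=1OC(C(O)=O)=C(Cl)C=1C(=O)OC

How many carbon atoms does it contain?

Count every carbon token in the SMILES (each C, including those in ring-closure positions and inside branches).
Carbon count: 9.

9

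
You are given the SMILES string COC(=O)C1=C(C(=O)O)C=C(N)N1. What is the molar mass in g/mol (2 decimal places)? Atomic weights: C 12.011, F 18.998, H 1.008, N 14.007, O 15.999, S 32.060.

First, the molecular formula is C7H8N2O4 (counting implicit H from valence).
  C: 7 × 12.011 = 84.077
  H: 8 × 1.008 = 8.064
  N: 2 × 14.007 = 28.014
  O: 4 × 15.999 = 63.996
Sum: 7×12.011 + 8×1.008 + 2×14.007 + 4×15.999 = 184.151 → 184.15 g/mol.

184.15 g/mol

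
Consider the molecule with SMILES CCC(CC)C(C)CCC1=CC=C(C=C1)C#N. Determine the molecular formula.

C16H23N

Walk through each heavy atom and fill implicit hydrogens from standard valence (C 4, N 3, O 2, S 2, halogen 1):
  atom 1: C, bond orders sum to 1 (valence 4) → 3 H
  atom 2: C, bond orders sum to 2 (valence 4) → 2 H
  atom 3: C, bond orders sum to 3 (valence 4) → 1 H
  atom 4: C, bond orders sum to 2 (valence 4) → 2 H
  atom 5: C, bond orders sum to 1 (valence 4) → 3 H
  atom 6: C, bond orders sum to 3 (valence 4) → 1 H
  atom 7: C, bond orders sum to 1 (valence 4) → 3 H
  atom 8: C, bond orders sum to 2 (valence 4) → 2 H
  atom 9: C, bond orders sum to 2 (valence 4) → 2 H
  atom 10: C, bond orders sum to 4 (valence 4) → 0 H
  atom 11: C, bond orders sum to 3 (valence 4) → 1 H
  atom 12: C, bond orders sum to 3 (valence 4) → 1 H
  atom 13: C, bond orders sum to 4 (valence 4) → 0 H
  atom 14: C, bond orders sum to 3 (valence 4) → 1 H
  atom 15: C, bond orders sum to 3 (valence 4) → 1 H
  atom 16: C, bond orders sum to 4 (valence 4) → 0 H
  atom 17: N, bond orders sum to 3 (valence 3) → 0 H
Totals → C:16, H:23, N:1.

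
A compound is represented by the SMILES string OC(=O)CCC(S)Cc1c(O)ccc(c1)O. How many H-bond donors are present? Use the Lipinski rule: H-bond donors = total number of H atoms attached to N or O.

3

Donors: find every N or O and count the H atoms it carries.
  atom 1 (O): bond orders sum to 1 → 1 H
  atom 3 (O): bond orders sum to 2 → 0 H
  atom 11 (O): bond orders sum to 1 → 1 H
  atom 16 (O): bond orders sum to 1 → 1 H
Lipinski HBD = 3.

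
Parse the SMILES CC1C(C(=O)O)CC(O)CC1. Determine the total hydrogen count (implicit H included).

Walk through each heavy atom and fill implicit hydrogens from standard valence (C 4, N 3, O 2, S 2, halogen 1):
  atom 1: C, bond orders sum to 1 (valence 4) → 3 H
  atom 2: C, bond orders sum to 3 (valence 4) → 1 H
  atom 3: C, bond orders sum to 3 (valence 4) → 1 H
  atom 4: C, bond orders sum to 4 (valence 4) → 0 H
  atom 5: O, bond orders sum to 2 (valence 2) → 0 H
  atom 6: O, bond orders sum to 1 (valence 2) → 1 H
  atom 7: C, bond orders sum to 2 (valence 4) → 2 H
  atom 8: C, bond orders sum to 3 (valence 4) → 1 H
  atom 9: O, bond orders sum to 1 (valence 2) → 1 H
  atom 10: C, bond orders sum to 2 (valence 4) → 2 H
  atom 11: C, bond orders sum to 2 (valence 4) → 2 H
Total hydrogens: 14.

14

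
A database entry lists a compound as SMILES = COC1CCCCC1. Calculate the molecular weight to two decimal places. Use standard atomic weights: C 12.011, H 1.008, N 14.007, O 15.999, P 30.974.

First, the molecular formula is C7H14O (counting implicit H from valence).
  C: 7 × 12.011 = 84.077
  H: 14 × 1.008 = 14.112
  O: 1 × 15.999 = 15.999
Sum: 7×12.011 + 14×1.008 + 1×15.999 = 114.188 → 114.19 g/mol.

114.19 g/mol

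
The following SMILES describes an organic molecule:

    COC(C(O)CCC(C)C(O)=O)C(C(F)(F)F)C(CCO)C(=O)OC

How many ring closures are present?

In SMILES, each pair of matching ring-closure digits denotes one ring-closing bond; the number of such bonds equals the number of independent rings.
Ring-closure bonds here: 0.

0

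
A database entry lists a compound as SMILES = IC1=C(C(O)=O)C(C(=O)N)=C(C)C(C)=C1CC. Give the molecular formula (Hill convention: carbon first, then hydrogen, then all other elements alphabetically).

C12H14INO3

Walk through each heavy atom and fill implicit hydrogens from standard valence (C 4, N 3, O 2, S 2, halogen 1):
  atom 1: I (halogen, monovalent) → 0 H
  atom 2: C, bond orders sum to 4 (valence 4) → 0 H
  atom 3: C, bond orders sum to 4 (valence 4) → 0 H
  atom 4: C, bond orders sum to 4 (valence 4) → 0 H
  atom 5: O, bond orders sum to 1 (valence 2) → 1 H
  atom 6: O, bond orders sum to 2 (valence 2) → 0 H
  atom 7: C, bond orders sum to 4 (valence 4) → 0 H
  atom 8: C, bond orders sum to 4 (valence 4) → 0 H
  atom 9: O, bond orders sum to 2 (valence 2) → 0 H
  atom 10: N, bond orders sum to 1 (valence 3) → 2 H
  atom 11: C, bond orders sum to 4 (valence 4) → 0 H
  atom 12: C, bond orders sum to 1 (valence 4) → 3 H
  atom 13: C, bond orders sum to 4 (valence 4) → 0 H
  atom 14: C, bond orders sum to 1 (valence 4) → 3 H
  atom 15: C, bond orders sum to 4 (valence 4) → 0 H
  atom 16: C, bond orders sum to 2 (valence 4) → 2 H
  atom 17: C, bond orders sum to 1 (valence 4) → 3 H
Totals → C:12, H:14, I:1, N:1, O:3.
In Hill order: C12H14INO3.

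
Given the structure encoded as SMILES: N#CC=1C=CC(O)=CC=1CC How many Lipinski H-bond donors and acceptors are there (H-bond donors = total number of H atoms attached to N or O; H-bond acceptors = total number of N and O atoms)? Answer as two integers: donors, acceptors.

Donors: find every N or O and count the H atoms it carries.
  atom 1 (N): bond orders sum to 3 → 0 H
  atom 7 (O): bond orders sum to 1 → 1 H
Lipinski HBD = 1.
Acceptors: N atoms = 1, O atoms = 1 → HBA = 2.

1, 2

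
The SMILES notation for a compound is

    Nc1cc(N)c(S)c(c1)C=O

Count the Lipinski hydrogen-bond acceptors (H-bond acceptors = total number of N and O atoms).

3

N atoms: 2; O atoms: 1.
Lipinski HBA = 2 + 1 = 3.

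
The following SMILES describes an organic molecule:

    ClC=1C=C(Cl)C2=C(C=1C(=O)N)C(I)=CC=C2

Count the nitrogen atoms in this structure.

1

Scan the SMILES for N atoms (remember two-letter symbols like Cl and Br are single atoms).
Nitrogen count: 1.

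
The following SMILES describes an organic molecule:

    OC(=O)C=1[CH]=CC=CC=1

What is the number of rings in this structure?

In SMILES, each pair of matching ring-closure digits denotes one ring-closing bond; the number of such bonds equals the number of independent rings.
Ring-closure bonds here: 1.

1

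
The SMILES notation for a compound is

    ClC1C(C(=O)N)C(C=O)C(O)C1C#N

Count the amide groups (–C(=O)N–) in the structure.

The amide motif appears at heavy-atom position 4 in the SMILES.
Other groups present: 1 aldehyde, 1 hydroxyl, 1 nitrile.
Amide count: 1.

1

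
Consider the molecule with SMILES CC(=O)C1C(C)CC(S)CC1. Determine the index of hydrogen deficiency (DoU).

Molecular formula: C9H16OS.
DoU = (2C + 2 + N − H − X) / 2, where X is the halogen count and O/S are ignored.
    = (2·9 + 2 + 0 − 16 − 0) / 2 = 4 / 2 = 2.

2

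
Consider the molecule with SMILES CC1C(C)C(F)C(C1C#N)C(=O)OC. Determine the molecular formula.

Walk through each heavy atom and fill implicit hydrogens from standard valence (C 4, N 3, O 2, S 2, halogen 1):
  atom 1: C, bond orders sum to 1 (valence 4) → 3 H
  atom 2: C, bond orders sum to 3 (valence 4) → 1 H
  atom 3: C, bond orders sum to 3 (valence 4) → 1 H
  atom 4: C, bond orders sum to 1 (valence 4) → 3 H
  atom 5: C, bond orders sum to 3 (valence 4) → 1 H
  atom 6: F (halogen, monovalent) → 0 H
  atom 7: C, bond orders sum to 3 (valence 4) → 1 H
  atom 8: C, bond orders sum to 3 (valence 4) → 1 H
  atom 9: C, bond orders sum to 4 (valence 4) → 0 H
  atom 10: N, bond orders sum to 3 (valence 3) → 0 H
  atom 11: C, bond orders sum to 4 (valence 4) → 0 H
  atom 12: O, bond orders sum to 2 (valence 2) → 0 H
  atom 13: O, bond orders sum to 2 (valence 2) → 0 H
  atom 14: C, bond orders sum to 1 (valence 4) → 3 H
Totals → C:10, H:14, F:1, N:1, O:2.

C10H14FNO2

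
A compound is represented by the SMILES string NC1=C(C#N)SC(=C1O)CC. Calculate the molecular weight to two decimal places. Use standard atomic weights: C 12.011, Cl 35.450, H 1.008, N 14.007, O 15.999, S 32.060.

First, the molecular formula is C7H8N2OS (counting implicit H from valence).
  C: 7 × 12.011 = 84.077
  H: 8 × 1.008 = 8.064
  N: 2 × 14.007 = 28.014
  O: 1 × 15.999 = 15.999
  S: 1 × 32.060 = 32.060
Sum: 7×12.011 + 8×1.008 + 2×14.007 + 1×15.999 + 1×32.060 = 168.214 → 168.21 g/mol.

168.21 g/mol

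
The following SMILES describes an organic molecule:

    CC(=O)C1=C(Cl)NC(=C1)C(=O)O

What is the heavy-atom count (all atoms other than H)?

Every atom symbol written in the SMILES (organic subset) is one heavy atom; implicit H are not written.
Heavy atoms by element → C:7, Cl:1, N:1, O:3.
Total: 12.

12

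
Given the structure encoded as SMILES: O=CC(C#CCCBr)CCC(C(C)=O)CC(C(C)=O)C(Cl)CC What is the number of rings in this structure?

0

In SMILES, each pair of matching ring-closure digits denotes one ring-closing bond; the number of such bonds equals the number of independent rings.
Ring-closure bonds here: 0.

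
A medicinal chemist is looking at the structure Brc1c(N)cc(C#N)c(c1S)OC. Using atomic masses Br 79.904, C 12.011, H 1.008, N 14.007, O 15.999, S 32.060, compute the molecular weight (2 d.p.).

First, the molecular formula is C8H7BrN2OS (counting implicit H from valence).
  Br: 1 × 79.904 = 79.904
  C: 8 × 12.011 = 96.088
  H: 7 × 1.008 = 7.056
  N: 2 × 14.007 = 28.014
  O: 1 × 15.999 = 15.999
  S: 1 × 32.060 = 32.060
Sum: 1×79.904 + 8×12.011 + 7×1.008 + 2×14.007 + 1×15.999 + 1×32.060 = 259.121 → 259.12 g/mol.

259.12 g/mol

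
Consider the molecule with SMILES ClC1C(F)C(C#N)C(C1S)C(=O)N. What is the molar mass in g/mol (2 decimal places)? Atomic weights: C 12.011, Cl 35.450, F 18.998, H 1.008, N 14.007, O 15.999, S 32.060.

222.66 g/mol

First, the molecular formula is C7H8ClFN2OS (counting implicit H from valence).
  C: 7 × 12.011 = 84.077
  Cl: 1 × 35.450 = 35.450
  F: 1 × 18.998 = 18.998
  H: 8 × 1.008 = 8.064
  N: 2 × 14.007 = 28.014
  O: 1 × 15.999 = 15.999
  S: 1 × 32.060 = 32.060
Sum: 7×12.011 + 1×35.450 + 1×18.998 + 8×1.008 + 2×14.007 + 1×15.999 + 1×32.060 = 222.662 → 222.66 g/mol.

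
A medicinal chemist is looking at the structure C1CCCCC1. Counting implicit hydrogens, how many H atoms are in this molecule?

Walk through each heavy atom and fill implicit hydrogens from standard valence (C 4, N 3, O 2, S 2, halogen 1):
  atom 1: C, bond orders sum to 2 (valence 4) → 2 H
  atom 2: C, bond orders sum to 2 (valence 4) → 2 H
  atom 3: C, bond orders sum to 2 (valence 4) → 2 H
  atom 4: C, bond orders sum to 2 (valence 4) → 2 H
  atom 5: C, bond orders sum to 2 (valence 4) → 2 H
  atom 6: C, bond orders sum to 2 (valence 4) → 2 H
Total hydrogens: 12.

12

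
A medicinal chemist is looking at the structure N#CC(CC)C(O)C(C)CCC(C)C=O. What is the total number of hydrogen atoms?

Walk through each heavy atom and fill implicit hydrogens from standard valence (C 4, N 3, O 2, S 2, halogen 1):
  atom 1: N, bond orders sum to 3 (valence 3) → 0 H
  atom 2: C, bond orders sum to 4 (valence 4) → 0 H
  atom 3: C, bond orders sum to 3 (valence 4) → 1 H
  atom 4: C, bond orders sum to 2 (valence 4) → 2 H
  atom 5: C, bond orders sum to 1 (valence 4) → 3 H
  atom 6: C, bond orders sum to 3 (valence 4) → 1 H
  atom 7: O, bond orders sum to 1 (valence 2) → 1 H
  atom 8: C, bond orders sum to 3 (valence 4) → 1 H
  atom 9: C, bond orders sum to 1 (valence 4) → 3 H
  atom 10: C, bond orders sum to 2 (valence 4) → 2 H
  atom 11: C, bond orders sum to 2 (valence 4) → 2 H
  atom 12: C, bond orders sum to 3 (valence 4) → 1 H
  atom 13: C, bond orders sum to 1 (valence 4) → 3 H
  atom 14: C, bond orders sum to 3 (valence 4) → 1 H
  atom 15: O, bond orders sum to 2 (valence 2) → 0 H
Total hydrogens: 21.

21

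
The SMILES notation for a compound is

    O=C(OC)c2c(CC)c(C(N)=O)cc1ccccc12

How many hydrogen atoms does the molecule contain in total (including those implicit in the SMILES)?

15

Walk through each heavy atom and fill implicit hydrogens from standard valence (C 4, N 3, O 2, S 2, halogen 1); for lowercase aromatic atoms, an aromatic c carries 1 H when it has two neighbours and 0 H with three, and aromatic n carries 0 H:
  atom 1: O, bond orders sum to 2 (valence 2) → 0 H
  atom 2: C, bond orders sum to 4 (valence 4) → 0 H
  atom 3: O, bond orders sum to 2 (valence 2) → 0 H
  atom 4: C, bond orders sum to 1 (valence 4) → 3 H
  atom 5: aromatic c, 3 neighbours → 0 H
  atom 6: aromatic c, 3 neighbours → 0 H
  atom 7: C, bond orders sum to 2 (valence 4) → 2 H
  atom 8: C, bond orders sum to 1 (valence 4) → 3 H
  atom 9: aromatic c, 3 neighbours → 0 H
  atom 10: C, bond orders sum to 4 (valence 4) → 0 H
  atom 11: N, bond orders sum to 1 (valence 3) → 2 H
  atom 12: O, bond orders sum to 2 (valence 2) → 0 H
  atom 13: aromatic c, 2 neighbours → 1 H
  atom 14: aromatic c, 3 neighbours → 0 H
  atom 15: aromatic c, 2 neighbours → 1 H
  atom 16: aromatic c, 2 neighbours → 1 H
  atom 17: aromatic c, 2 neighbours → 1 H
  atom 18: aromatic c, 2 neighbours → 1 H
  atom 19: aromatic c, 3 neighbours → 0 H
Total hydrogens: 15.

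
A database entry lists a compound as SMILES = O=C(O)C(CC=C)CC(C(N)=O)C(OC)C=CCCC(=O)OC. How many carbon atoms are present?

16

Count every carbon token in the SMILES (each C, including those in ring-closure positions and inside branches).
Carbon count: 16.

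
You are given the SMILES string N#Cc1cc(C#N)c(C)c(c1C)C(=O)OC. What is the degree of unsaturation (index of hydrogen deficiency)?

9

Molecular formula: C12H10N2O2.
DoU = (2C + 2 + N − H − X) / 2, where X is the halogen count and O/S are ignored.
    = (2·12 + 2 + 2 − 10 − 0) / 2 = 18 / 2 = 9.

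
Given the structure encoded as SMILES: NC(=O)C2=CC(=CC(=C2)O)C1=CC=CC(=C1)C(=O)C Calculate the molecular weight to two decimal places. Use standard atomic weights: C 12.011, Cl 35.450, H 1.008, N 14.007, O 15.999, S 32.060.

255.27 g/mol

First, the molecular formula is C15H13NO3 (counting implicit H from valence).
  C: 15 × 12.011 = 180.165
  H: 13 × 1.008 = 13.104
  N: 1 × 14.007 = 14.007
  O: 3 × 15.999 = 47.997
Sum: 15×12.011 + 13×1.008 + 1×14.007 + 3×15.999 = 255.273 → 255.27 g/mol.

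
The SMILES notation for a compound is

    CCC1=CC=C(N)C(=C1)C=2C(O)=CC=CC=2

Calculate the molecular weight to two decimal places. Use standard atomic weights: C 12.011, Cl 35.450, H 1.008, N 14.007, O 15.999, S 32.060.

First, the molecular formula is C14H15NO (counting implicit H from valence).
  C: 14 × 12.011 = 168.154
  H: 15 × 1.008 = 15.120
  N: 1 × 14.007 = 14.007
  O: 1 × 15.999 = 15.999
Sum: 14×12.011 + 15×1.008 + 1×14.007 + 1×15.999 = 213.280 → 213.28 g/mol.

213.28 g/mol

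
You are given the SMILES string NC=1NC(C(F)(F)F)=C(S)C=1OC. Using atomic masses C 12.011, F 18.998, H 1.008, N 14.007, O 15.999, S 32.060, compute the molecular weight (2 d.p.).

212.19 g/mol

First, the molecular formula is C6H7F3N2OS (counting implicit H from valence).
  C: 6 × 12.011 = 72.066
  F: 3 × 18.998 = 56.994
  H: 7 × 1.008 = 7.056
  N: 2 × 14.007 = 28.014
  O: 1 × 15.999 = 15.999
  S: 1 × 32.060 = 32.060
Sum: 6×12.011 + 3×18.998 + 7×1.008 + 2×14.007 + 1×15.999 + 1×32.060 = 212.189 → 212.19 g/mol.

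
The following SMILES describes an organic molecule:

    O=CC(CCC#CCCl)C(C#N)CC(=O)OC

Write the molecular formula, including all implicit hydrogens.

Walk through each heavy atom and fill implicit hydrogens from standard valence (C 4, N 3, O 2, S 2, halogen 1):
  atom 1: O, bond orders sum to 2 (valence 2) → 0 H
  atom 2: C, bond orders sum to 3 (valence 4) → 1 H
  atom 3: C, bond orders sum to 3 (valence 4) → 1 H
  atom 4: C, bond orders sum to 2 (valence 4) → 2 H
  atom 5: C, bond orders sum to 2 (valence 4) → 2 H
  atom 6: C, bond orders sum to 4 (valence 4) → 0 H
  atom 7: C, bond orders sum to 4 (valence 4) → 0 H
  atom 8: C, bond orders sum to 2 (valence 4) → 2 H
  atom 9: Cl (halogen, monovalent) → 0 H
  atom 10: C, bond orders sum to 3 (valence 4) → 1 H
  atom 11: C, bond orders sum to 4 (valence 4) → 0 H
  atom 12: N, bond orders sum to 3 (valence 3) → 0 H
  atom 13: C, bond orders sum to 2 (valence 4) → 2 H
  atom 14: C, bond orders sum to 4 (valence 4) → 0 H
  atom 15: O, bond orders sum to 2 (valence 2) → 0 H
  atom 16: O, bond orders sum to 2 (valence 2) → 0 H
  atom 17: C, bond orders sum to 1 (valence 4) → 3 H
Totals → C:12, H:14, Cl:1, N:1, O:3.

C12H14ClNO3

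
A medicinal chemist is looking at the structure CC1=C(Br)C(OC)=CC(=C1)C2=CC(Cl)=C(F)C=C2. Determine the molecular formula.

Walk through each heavy atom and fill implicit hydrogens from standard valence (C 4, N 3, O 2, S 2, halogen 1):
  atom 1: C, bond orders sum to 1 (valence 4) → 3 H
  atom 2: C, bond orders sum to 4 (valence 4) → 0 H
  atom 3: C, bond orders sum to 4 (valence 4) → 0 H
  atom 4: Br (halogen, monovalent) → 0 H
  atom 5: C, bond orders sum to 4 (valence 4) → 0 H
  atom 6: O, bond orders sum to 2 (valence 2) → 0 H
  atom 7: C, bond orders sum to 1 (valence 4) → 3 H
  atom 8: C, bond orders sum to 3 (valence 4) → 1 H
  atom 9: C, bond orders sum to 4 (valence 4) → 0 H
  atom 10: C, bond orders sum to 3 (valence 4) → 1 H
  atom 11: C, bond orders sum to 4 (valence 4) → 0 H
  atom 12: C, bond orders sum to 3 (valence 4) → 1 H
  atom 13: C, bond orders sum to 4 (valence 4) → 0 H
  atom 14: Cl (halogen, monovalent) → 0 H
  atom 15: C, bond orders sum to 4 (valence 4) → 0 H
  atom 16: F (halogen, monovalent) → 0 H
  atom 17: C, bond orders sum to 3 (valence 4) → 1 H
  atom 18: C, bond orders sum to 3 (valence 4) → 1 H
Totals → C:14, H:11, Br:1, Cl:1, F:1, O:1.
In Hill order: C14H11BrClFO.

C14H11BrClFO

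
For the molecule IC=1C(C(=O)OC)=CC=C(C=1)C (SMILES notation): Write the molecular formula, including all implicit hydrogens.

C9H9IO2

Walk through each heavy atom and fill implicit hydrogens from standard valence (C 4, N 3, O 2, S 2, halogen 1):
  atom 1: I (halogen, monovalent) → 0 H
  atom 2: C, bond orders sum to 4 (valence 4) → 0 H
  atom 3: C, bond orders sum to 4 (valence 4) → 0 H
  atom 4: C, bond orders sum to 4 (valence 4) → 0 H
  atom 5: O, bond orders sum to 2 (valence 2) → 0 H
  atom 6: O, bond orders sum to 2 (valence 2) → 0 H
  atom 7: C, bond orders sum to 1 (valence 4) → 3 H
  atom 8: C, bond orders sum to 3 (valence 4) → 1 H
  atom 9: C, bond orders sum to 3 (valence 4) → 1 H
  atom 10: C, bond orders sum to 4 (valence 4) → 0 H
  atom 11: C, bond orders sum to 3 (valence 4) → 1 H
  atom 12: C, bond orders sum to 1 (valence 4) → 3 H
Totals → C:9, H:9, I:1, O:2.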